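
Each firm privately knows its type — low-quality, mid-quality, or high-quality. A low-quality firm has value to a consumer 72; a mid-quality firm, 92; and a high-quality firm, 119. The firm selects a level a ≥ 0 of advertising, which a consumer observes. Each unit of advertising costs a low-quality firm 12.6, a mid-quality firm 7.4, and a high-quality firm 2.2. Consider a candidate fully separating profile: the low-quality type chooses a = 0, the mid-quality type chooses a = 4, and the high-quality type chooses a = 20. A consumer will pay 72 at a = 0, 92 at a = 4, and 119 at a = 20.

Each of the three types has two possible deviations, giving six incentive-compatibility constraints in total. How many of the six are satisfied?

High-quality (own payoff 119 − 2.2×20 = 75): to a=0 gives 72 → no gain ✓; to a=4 gives 92 − 2.2×4 = 83.2 → profitable ✗.
Low-quality (own payoff 72): to a=4 gives 92 − 12.6×4 = 41.6 → no gain ✓; to a=20 gives 119 − 12.6×20 = -133 → no gain ✓.
Mid-quality (own payoff 92 − 7.4×4 = 62.4): to a=0 gives 72 → profitable ✗; to a=20 gives 119 − 7.4×20 = -29 → no gain ✓.
4 of the 6 constraints hold; not an equilibrium.

4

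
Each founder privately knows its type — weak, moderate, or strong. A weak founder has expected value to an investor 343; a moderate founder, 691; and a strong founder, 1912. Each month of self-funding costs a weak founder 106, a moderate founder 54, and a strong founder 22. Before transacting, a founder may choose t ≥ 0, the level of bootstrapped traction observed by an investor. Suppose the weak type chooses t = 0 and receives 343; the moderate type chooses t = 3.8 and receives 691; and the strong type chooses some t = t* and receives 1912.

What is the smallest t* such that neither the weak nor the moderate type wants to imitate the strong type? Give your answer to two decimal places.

Weak type (on-path payoff 343) won't mimic when 343 ≥ 1912 − 106·t*, i.e. t* ≥ 14.80.
Moderate type (on-path payoff 691 − 54×3.8 = 485.8) won't mimic when 485.8 ≥ 1912 − 54·t*, i.e. t* ≥ 26.41.
Both must hold, so t* = max(14.80, 26.41) = 26.41. The moderate type's constraint binds.

26.41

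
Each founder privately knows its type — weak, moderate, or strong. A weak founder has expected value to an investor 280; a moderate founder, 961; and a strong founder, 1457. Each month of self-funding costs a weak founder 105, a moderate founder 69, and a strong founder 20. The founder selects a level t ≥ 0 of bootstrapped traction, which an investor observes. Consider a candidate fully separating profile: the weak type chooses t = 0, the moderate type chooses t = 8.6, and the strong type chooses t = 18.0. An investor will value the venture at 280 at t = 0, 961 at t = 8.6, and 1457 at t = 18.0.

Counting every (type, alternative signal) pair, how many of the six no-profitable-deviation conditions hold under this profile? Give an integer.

6

Weak (own payoff 280): to t=8.6 gives 961 − 105×8.6 = 58 → no gain ✓; to t=18.0 gives 1457 − 105×18.0 = -433 → no gain ✓.
Strong (own payoff 1457 − 20×18.0 = 1097): to t=0 gives 280 → no gain ✓; to t=8.6 gives 961 − 20×8.6 = 789 → no gain ✓.
Moderate (own payoff 961 − 69×8.6 = 367.6): to t=0 gives 280 → no gain ✓; to t=18.0 gives 1457 − 69×18.0 = 215 → no gain ✓.
6 of the 6 constraints hold; this profile is a separating equilibrium.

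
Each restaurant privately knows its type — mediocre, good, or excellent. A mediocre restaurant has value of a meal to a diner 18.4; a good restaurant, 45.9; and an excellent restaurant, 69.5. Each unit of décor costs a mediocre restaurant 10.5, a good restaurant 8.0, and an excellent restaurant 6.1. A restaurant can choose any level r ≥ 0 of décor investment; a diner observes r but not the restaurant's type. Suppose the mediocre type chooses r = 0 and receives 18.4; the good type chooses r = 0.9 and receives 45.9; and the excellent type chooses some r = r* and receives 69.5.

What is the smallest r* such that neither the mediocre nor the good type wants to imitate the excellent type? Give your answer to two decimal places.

4.87

Good type (on-path payoff 45.9 − 8.0×0.9 = 38.7) won't mimic when 38.7 ≥ 69.5 − 8.0·r*, i.e. r* ≥ 3.85.
Mediocre type (on-path payoff 18.4) won't mimic when 18.4 ≥ 69.5 − 10.5·r*, i.e. r* ≥ 4.87.
Both must hold, so r* = max(4.87, 3.85) = 4.87. The mediocre type's constraint binds.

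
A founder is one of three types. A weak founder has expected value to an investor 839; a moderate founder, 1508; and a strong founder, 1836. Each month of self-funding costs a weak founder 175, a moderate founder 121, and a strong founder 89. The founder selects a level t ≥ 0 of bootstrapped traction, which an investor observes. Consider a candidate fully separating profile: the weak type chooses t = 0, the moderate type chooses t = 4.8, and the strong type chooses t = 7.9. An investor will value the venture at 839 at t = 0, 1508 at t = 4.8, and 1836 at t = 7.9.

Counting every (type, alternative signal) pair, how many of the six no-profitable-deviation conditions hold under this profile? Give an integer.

6

Weak (own payoff 839): to t=4.8 gives 1508 − 175×4.8 = 668 → no gain ✓; to t=7.9 gives 1836 − 175×7.9 = 453.5 → no gain ✓.
Strong (own payoff 1836 − 89×7.9 = 1132.9): to t=0 gives 839 → no gain ✓; to t=4.8 gives 1508 − 89×4.8 = 1080.8 → no gain ✓.
Moderate (own payoff 1508 − 121×4.8 = 927.2): to t=0 gives 839 → no gain ✓; to t=7.9 gives 1836 − 121×7.9 = 880.1 → no gain ✓.
6 of the 6 constraints hold; this profile is a separating equilibrium.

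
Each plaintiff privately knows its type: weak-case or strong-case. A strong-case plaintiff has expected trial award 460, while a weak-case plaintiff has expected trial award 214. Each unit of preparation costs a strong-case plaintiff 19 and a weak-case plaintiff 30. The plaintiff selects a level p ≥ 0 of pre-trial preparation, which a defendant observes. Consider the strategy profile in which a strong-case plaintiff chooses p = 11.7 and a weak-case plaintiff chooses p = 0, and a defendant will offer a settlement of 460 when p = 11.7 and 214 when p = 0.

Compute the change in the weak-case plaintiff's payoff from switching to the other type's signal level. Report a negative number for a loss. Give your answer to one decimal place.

Playing p = 0 the weak-case plaintiff receives 214.
Deviating to p = 11.7 brings payment 460 at cost 30 × 11.7 = 351, netting 109.
Gain from deviating: 109 − 214 = -105.0.
The gain is negative, so the weak-case type's incentive-compatibility constraint is satisfied.

-105.0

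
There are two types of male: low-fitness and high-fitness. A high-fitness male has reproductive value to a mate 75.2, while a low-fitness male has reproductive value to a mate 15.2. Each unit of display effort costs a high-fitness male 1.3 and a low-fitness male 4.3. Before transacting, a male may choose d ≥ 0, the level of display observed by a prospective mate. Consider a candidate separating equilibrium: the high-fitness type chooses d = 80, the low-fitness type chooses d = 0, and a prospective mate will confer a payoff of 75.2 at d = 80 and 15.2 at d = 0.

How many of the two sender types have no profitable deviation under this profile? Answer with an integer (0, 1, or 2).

Low-fitness type: stay at 0 → 15.2; mimic → 75.2 − 4.3 × 80 = -268.8. IC holds (15.2 ≥ -268.8).
High-fitness type: signal → 75.2 − 1.3 × 80 = -28.8; deviate to 0 → 15.2. IC fails (-28.8 < 15.2).
1 of 2 constraints hold, so this profile is not an equilibrium.

1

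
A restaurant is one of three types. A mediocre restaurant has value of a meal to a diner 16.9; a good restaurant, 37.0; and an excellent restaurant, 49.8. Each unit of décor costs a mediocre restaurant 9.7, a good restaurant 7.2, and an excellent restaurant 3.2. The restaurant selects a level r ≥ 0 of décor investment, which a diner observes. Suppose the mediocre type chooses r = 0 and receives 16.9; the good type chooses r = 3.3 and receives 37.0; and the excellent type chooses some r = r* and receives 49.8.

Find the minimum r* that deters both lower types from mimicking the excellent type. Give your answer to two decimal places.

Mediocre type (on-path payoff 16.9) won't mimic when 16.9 ≥ 49.8 − 9.7·r*, i.e. r* ≥ 3.39.
Good type (on-path payoff 37.0 − 7.2×3.3 = 13.24) won't mimic when 13.24 ≥ 49.8 − 7.2·r*, i.e. r* ≥ 5.08.
Both must hold, so r* = max(3.39, 5.08) = 5.08. The good type's constraint binds.

5.08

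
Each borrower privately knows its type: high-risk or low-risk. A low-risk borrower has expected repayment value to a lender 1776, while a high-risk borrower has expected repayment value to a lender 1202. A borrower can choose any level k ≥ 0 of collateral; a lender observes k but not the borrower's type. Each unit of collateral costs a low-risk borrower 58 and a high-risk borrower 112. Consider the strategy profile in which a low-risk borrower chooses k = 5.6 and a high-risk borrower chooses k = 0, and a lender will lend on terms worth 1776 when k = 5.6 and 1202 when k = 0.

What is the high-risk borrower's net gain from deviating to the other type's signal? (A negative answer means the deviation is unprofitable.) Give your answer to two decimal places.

Playing k = 0 the high-risk borrower receives 1202.
Deviating to k = 5.6 brings payment 1776 at cost 112 × 5.6 = 627.2, netting 1148.8.
Gain from deviating: 1148.8 − 1202 = -53.20.
The gain is negative, so the high-risk type's incentive-compatibility constraint is satisfied.

-53.20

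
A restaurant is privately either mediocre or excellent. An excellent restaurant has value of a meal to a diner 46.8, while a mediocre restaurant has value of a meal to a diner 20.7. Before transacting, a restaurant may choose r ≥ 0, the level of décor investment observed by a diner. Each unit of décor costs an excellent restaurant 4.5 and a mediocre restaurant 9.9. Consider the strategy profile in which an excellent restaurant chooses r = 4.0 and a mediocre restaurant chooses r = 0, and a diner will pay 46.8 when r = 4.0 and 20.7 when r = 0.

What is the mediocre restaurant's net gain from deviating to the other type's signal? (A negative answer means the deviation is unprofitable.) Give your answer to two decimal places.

Playing r = 0 the mediocre restaurant receives 20.7.
Deviating to r = 4.0 brings payment 46.8 at cost 9.9 × 4.0 = 39.6, netting 7.2.
Gain from deviating: 7.2 − 20.7 = -13.50.
The gain is negative, so the mediocre type's incentive-compatibility constraint is satisfied.

-13.50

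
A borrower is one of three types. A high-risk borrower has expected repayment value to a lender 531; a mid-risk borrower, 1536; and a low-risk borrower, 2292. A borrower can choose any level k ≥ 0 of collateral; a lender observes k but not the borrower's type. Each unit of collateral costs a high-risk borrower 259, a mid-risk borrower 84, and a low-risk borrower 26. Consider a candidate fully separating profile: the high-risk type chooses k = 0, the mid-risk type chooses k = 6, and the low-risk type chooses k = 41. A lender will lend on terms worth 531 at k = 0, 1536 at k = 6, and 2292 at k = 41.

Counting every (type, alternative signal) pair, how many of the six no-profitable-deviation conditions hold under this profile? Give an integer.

5

High-risk (own payoff 531): to k=6 gives 1536 − 259×6 = -18 → no gain ✓; to k=41 gives 2292 − 259×41 = -8327 → no gain ✓.
Mid-risk (own payoff 1536 − 84×6 = 1032): to k=0 gives 531 → no gain ✓; to k=41 gives 2292 − 84×41 = -1152 → no gain ✓.
Low-risk (own payoff 2292 − 26×41 = 1226): to k=0 gives 531 → no gain ✓; to k=6 gives 1536 − 26×6 = 1380 → profitable ✗.
5 of the 6 constraints hold; not an equilibrium.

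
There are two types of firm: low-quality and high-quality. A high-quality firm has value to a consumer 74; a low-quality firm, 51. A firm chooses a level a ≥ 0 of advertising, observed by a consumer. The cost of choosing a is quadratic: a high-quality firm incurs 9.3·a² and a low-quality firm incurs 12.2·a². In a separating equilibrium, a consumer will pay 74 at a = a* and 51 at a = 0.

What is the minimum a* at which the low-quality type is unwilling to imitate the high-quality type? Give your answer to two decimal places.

The low-quality type at a = 0 receives 51; imitating at a* yields 74 − 12.2·a*².
Indifference: 51 = 74 − 12.2·a*², so a*² = (74 − 51) / 12.2 ≈ 1.8852.
a* = √1.8852 ≈ 1.37.

1.37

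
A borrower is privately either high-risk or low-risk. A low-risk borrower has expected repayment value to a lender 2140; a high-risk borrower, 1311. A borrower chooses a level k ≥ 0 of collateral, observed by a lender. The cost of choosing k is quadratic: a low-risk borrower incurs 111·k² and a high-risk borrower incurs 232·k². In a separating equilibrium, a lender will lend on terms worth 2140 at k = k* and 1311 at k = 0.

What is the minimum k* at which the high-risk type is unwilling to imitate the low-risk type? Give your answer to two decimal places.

1.89

The high-risk type at k = 0 receives 1311; imitating at k* yields 2140 − 232·k*².
Indifference: 1311 = 2140 − 232·k*², so k*² = (2140 − 1311) / 232 ≈ 3.5733.
k* = √3.5733 ≈ 1.89.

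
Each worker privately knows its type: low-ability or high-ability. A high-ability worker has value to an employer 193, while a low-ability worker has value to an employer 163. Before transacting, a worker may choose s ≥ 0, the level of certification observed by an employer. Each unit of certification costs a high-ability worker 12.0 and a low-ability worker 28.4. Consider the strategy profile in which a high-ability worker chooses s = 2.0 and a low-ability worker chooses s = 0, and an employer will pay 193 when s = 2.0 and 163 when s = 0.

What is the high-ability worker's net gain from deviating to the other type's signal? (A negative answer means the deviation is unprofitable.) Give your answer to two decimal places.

Playing s = 2.0 the high-ability worker receives 193 − 12.0 × 2.0 = 169.
Deviating to s = 0 yields 163 instead.
Gain from deviating: 163 − 169 = -6.00.
The gain is negative, so the high-ability type's incentive-compatibility constraint is satisfied.

-6.00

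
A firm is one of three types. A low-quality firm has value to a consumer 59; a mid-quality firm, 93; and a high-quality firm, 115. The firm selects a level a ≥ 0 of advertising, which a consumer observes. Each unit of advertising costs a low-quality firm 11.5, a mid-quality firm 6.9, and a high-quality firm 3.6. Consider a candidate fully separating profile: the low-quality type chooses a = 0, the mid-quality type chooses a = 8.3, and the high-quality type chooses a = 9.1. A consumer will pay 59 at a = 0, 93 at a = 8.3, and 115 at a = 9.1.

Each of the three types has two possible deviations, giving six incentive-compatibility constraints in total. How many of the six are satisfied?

4

Low-quality (own payoff 59): to a=8.3 gives 93 − 11.5×8.3 = -2.45 → no gain ✓; to a=9.1 gives 115 − 11.5×9.1 = 10.35 → no gain ✓.
Mid-quality (own payoff 93 − 6.9×8.3 = 35.73): to a=0 gives 59 → profitable ✗; to a=9.1 gives 115 − 6.9×9.1 = 52.21 → profitable ✗.
High-quality (own payoff 115 − 3.6×9.1 = 82.24): to a=0 gives 59 → no gain ✓; to a=8.3 gives 93 − 3.6×8.3 = 63.12 → no gain ✓.
4 of the 6 constraints hold; not an equilibrium.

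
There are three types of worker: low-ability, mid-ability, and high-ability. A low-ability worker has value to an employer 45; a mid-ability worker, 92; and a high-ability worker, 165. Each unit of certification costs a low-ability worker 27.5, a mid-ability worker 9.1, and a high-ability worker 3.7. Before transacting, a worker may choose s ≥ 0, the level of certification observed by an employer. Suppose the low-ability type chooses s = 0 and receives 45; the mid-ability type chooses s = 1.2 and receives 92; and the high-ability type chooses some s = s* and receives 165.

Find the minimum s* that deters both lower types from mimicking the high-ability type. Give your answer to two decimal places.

9.22

Mid-ability type (on-path payoff 92 − 9.1×1.2 = 81.08) won't mimic when 81.08 ≥ 165 − 9.1·s*, i.e. s* ≥ 9.22.
Low-ability type (on-path payoff 45) won't mimic when 45 ≥ 165 − 27.5·s*, i.e. s* ≥ 4.36.
Both must hold, so s* = max(4.36, 9.22) = 9.22. The mid-ability type's constraint binds.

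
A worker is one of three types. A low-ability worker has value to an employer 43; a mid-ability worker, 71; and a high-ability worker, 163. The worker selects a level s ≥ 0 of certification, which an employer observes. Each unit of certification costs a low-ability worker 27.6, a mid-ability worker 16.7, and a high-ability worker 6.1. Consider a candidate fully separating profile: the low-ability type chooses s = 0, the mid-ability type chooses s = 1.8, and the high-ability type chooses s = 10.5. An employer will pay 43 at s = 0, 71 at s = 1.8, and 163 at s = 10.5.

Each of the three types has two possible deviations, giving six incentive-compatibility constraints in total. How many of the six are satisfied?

5

Mid-ability (own payoff 71 − 16.7×1.8 = 40.94): to s=0 gives 43 → profitable ✗; to s=10.5 gives 163 − 16.7×10.5 = -12.35 → no gain ✓.
Low-ability (own payoff 43): to s=1.8 gives 71 − 27.6×1.8 = 21.32 → no gain ✓; to s=10.5 gives 163 − 27.6×10.5 = -126.8 → no gain ✓.
High-ability (own payoff 163 − 6.1×10.5 = 98.95): to s=0 gives 43 → no gain ✓; to s=1.8 gives 71 − 6.1×1.8 = 60.02 → no gain ✓.
5 of the 6 constraints hold; not an equilibrium.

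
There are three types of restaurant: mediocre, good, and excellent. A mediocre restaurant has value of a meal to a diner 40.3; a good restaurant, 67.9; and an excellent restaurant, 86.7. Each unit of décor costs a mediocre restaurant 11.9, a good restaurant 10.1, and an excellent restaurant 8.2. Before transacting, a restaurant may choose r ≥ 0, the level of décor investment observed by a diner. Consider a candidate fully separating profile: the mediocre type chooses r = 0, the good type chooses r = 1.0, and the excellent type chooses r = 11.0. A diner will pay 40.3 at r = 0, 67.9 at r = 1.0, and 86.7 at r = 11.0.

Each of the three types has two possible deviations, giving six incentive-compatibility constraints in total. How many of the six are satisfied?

Mediocre (own payoff 40.3): to r=1.0 gives 67.9 − 11.9×1.0 = 56 → profitable ✗; to r=11.0 gives 86.7 − 11.9×11.0 = -44.2 → no gain ✓.
Excellent (own payoff 86.7 − 8.2×11.0 = -3.5): to r=0 gives 40.3 → profitable ✗; to r=1.0 gives 67.9 − 8.2×1.0 = 59.7 → profitable ✗.
Good (own payoff 67.9 − 10.1×1.0 = 57.8): to r=0 gives 40.3 → no gain ✓; to r=11.0 gives 86.7 − 10.1×11.0 = -24.4 → no gain ✓.
3 of the 6 constraints hold; not an equilibrium.

3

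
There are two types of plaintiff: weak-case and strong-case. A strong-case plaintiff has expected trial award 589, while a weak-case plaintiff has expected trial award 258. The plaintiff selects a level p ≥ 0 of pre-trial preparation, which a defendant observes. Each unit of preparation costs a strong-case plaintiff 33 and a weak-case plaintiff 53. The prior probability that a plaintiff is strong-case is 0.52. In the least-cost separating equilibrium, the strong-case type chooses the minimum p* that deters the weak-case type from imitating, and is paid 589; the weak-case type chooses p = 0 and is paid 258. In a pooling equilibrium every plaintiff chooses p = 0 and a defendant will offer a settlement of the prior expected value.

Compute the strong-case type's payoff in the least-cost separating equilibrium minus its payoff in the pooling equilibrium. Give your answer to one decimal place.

Least-cost separating signal: p* solves 258 = 589 − 53·p*, so p* = (589 − 258)/53 ≈ 6.2453.
Strong-case type's separating payoff: 589 − 33 × p* = 589 − 33 × (589 − 258)/53 = 589 − 10923/53 ≈ 382.906.
Pooling payoff: 0.52 × 589 + 0.48 × 258 = 430.12.
Difference: 382.906 − 430.12 = -47.214, i.e. -47.2 to one decimal place.
The strong-case type would prefer the pooling outcome.

-47.2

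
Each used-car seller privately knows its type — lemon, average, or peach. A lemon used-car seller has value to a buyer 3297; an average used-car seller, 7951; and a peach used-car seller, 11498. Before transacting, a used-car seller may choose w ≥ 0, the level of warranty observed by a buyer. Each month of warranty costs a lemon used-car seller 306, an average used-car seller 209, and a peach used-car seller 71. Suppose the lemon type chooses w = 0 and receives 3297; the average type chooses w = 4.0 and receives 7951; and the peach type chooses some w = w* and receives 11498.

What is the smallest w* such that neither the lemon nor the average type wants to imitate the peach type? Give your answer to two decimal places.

26.80

Average type (on-path payoff 7951 − 209×4.0 = 7115) won't mimic when 7115 ≥ 11498 − 209·w*, i.e. w* ≥ 20.97.
Lemon type (on-path payoff 3297) won't mimic when 3297 ≥ 11498 − 306·w*, i.e. w* ≥ 26.80.
Both must hold, so w* = max(26.80, 20.97) = 26.80. The lemon type's constraint binds.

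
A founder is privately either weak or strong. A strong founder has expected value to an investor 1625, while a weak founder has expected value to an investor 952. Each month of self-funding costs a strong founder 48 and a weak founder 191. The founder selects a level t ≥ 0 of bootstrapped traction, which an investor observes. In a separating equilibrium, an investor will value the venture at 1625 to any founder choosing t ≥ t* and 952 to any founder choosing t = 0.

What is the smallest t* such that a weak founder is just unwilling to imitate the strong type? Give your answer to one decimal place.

3.5

A weak founder choosing t = 0 receives 952.
Imitating at t* instead would pay 1625 at cost 191·t*, netting 1625 − 191·t*.
Indifference: 952 = 1625 − 191·t*, so t* = (1625 − 952) / 191 ≈ 3.5.
At t* the weak type's incentive constraint just binds; the strong type strictly prefers t* since its per-unit cost is lower.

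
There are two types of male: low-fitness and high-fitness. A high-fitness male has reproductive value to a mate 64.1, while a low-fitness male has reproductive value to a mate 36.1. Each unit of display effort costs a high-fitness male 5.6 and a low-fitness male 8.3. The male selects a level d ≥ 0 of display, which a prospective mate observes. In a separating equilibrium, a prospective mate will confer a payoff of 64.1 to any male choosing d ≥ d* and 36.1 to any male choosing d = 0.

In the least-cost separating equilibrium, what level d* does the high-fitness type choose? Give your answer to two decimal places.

3.37

A low-fitness male choosing d = 0 receives 36.1.
Imitating at d* instead would pay 64.1 at cost 8.3·d*, netting 64.1 − 8.3·d*.
Indifference: 36.1 = 64.1 − 8.3·d*, so d* = (64.1 − 36.1) / 8.3 ≈ 3.37.
At d* the low-fitness type's incentive constraint just binds; the high-fitness type strictly prefers d* since its per-unit cost is lower.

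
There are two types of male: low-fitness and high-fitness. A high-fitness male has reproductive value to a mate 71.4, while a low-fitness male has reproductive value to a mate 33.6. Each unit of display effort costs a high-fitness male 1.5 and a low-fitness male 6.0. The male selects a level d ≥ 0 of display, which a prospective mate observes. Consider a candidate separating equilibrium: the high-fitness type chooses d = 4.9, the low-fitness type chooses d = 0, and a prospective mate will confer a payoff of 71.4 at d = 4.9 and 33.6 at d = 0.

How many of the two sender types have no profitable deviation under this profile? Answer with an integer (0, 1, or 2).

High-fitness type: signal → 71.4 − 1.5 × 4.9 = 64.05; deviate to 0 → 33.6. IC holds (64.05 ≥ 33.6).
Low-fitness type: stay at 0 → 33.6; mimic → 71.4 − 6.0 × 4.9 = 42. IC fails (33.6 < 42).
1 of 2 constraints hold, so this profile is not an equilibrium.

1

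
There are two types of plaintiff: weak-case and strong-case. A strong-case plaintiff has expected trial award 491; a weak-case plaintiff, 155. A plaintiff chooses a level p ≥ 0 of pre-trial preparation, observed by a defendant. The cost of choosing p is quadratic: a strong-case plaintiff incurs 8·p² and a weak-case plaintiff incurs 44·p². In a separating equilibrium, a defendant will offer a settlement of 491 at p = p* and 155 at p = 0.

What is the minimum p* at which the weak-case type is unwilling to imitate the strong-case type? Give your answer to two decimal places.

The weak-case type at p = 0 receives 155; imitating at p* yields 491 − 44·p*².
Indifference: 155 = 491 − 44·p*², so p*² = (491 − 155) / 44 ≈ 7.6364.
p* = √7.6364 ≈ 2.76.

2.76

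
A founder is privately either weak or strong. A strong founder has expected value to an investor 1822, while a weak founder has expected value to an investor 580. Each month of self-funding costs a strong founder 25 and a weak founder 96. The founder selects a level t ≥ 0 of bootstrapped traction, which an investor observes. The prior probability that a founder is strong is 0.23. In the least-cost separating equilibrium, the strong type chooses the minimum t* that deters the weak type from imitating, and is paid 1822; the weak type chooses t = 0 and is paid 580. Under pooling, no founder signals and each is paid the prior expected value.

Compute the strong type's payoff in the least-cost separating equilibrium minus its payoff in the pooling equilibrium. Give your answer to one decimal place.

Least-cost separating signal: t* solves 580 = 1822 − 96·t*, so t* = (1822 − 580)/96 = 12.9375.
Strong type's separating payoff: 1822 − 25 × t* = 1822 − 25 × (1822 − 580)/96 = 1822 − 31050/96 ≈ 1498.563.
Pooling payoff: 0.23 × 1822 + 0.77 × 580 = 865.66.
Difference: 1498.563 − 865.66 = 632.903, i.e. 632.9 to one decimal place.
The strong type prefers to separate.

632.9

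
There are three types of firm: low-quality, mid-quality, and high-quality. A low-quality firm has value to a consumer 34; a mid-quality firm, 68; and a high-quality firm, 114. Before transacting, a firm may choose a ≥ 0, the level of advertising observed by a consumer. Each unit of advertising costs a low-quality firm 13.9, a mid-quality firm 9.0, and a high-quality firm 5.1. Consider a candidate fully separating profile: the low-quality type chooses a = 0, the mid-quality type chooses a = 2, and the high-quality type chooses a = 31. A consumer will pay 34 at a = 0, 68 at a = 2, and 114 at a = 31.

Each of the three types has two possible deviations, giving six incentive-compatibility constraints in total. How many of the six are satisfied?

3

Low-quality (own payoff 34): to a=2 gives 68 − 13.9×2 = 40.2 → profitable ✗; to a=31 gives 114 − 13.9×31 = -316.9 → no gain ✓.
High-quality (own payoff 114 − 5.1×31 = -44.1): to a=0 gives 34 → profitable ✗; to a=2 gives 68 − 5.1×2 = 57.8 → profitable ✗.
Mid-quality (own payoff 68 − 9.0×2 = 50): to a=0 gives 34 → no gain ✓; to a=31 gives 114 − 9.0×31 = -165 → no gain ✓.
3 of the 6 constraints hold; not an equilibrium.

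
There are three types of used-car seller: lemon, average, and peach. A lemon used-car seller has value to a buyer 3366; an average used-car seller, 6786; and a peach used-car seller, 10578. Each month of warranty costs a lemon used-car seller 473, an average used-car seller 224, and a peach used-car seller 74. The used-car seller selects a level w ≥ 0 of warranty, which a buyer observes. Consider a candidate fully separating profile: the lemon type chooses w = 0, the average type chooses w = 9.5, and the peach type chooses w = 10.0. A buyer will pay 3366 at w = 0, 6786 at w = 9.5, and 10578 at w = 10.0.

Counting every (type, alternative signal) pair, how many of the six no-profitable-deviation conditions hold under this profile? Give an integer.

Peach (own payoff 10578 − 74×10.0 = 9838): to w=0 gives 3366 → no gain ✓; to w=9.5 gives 6786 − 74×9.5 = 6083 → no gain ✓.
Lemon (own payoff 3366): to w=9.5 gives 6786 − 473×9.5 = 2292.5 → no gain ✓; to w=10.0 gives 10578 − 473×10.0 = 5848 → profitable ✗.
Average (own payoff 6786 − 224×9.5 = 4658): to w=0 gives 3366 → no gain ✓; to w=10.0 gives 10578 − 224×10.0 = 8338 → profitable ✗.
4 of the 6 constraints hold; not an equilibrium.

4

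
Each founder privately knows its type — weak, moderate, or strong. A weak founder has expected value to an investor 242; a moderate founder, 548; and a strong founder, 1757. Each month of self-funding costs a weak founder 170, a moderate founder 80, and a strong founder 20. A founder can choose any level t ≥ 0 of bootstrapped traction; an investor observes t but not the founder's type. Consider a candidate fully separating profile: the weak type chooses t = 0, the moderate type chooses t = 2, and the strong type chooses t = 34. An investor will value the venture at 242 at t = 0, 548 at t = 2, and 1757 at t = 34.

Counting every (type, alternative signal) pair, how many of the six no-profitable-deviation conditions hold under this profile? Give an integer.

Strong (own payoff 1757 − 20×34 = 1077): to t=0 gives 242 → no gain ✓; to t=2 gives 548 − 20×2 = 508 → no gain ✓.
Moderate (own payoff 548 − 80×2 = 388): to t=0 gives 242 → no gain ✓; to t=34 gives 1757 − 80×34 = -963 → no gain ✓.
Weak (own payoff 242): to t=2 gives 548 − 170×2 = 208 → no gain ✓; to t=34 gives 1757 − 170×34 = -4023 → no gain ✓.
6 of the 6 constraints hold; this profile is a separating equilibrium.

6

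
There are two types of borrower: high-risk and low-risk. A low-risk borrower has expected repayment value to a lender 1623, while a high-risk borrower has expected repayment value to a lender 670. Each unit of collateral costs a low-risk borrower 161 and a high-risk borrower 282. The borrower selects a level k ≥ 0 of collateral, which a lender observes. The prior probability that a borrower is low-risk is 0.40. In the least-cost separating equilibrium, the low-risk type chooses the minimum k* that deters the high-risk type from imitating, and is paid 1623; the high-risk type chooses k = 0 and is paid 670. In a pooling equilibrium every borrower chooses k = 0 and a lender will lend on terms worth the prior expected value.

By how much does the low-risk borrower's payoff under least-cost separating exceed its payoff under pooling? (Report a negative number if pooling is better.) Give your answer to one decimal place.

27.7

Least-cost separating signal: k* solves 670 = 1623 − 282·k*, so k* = (1623 − 670)/282 ≈ 3.3794.
Low-risk type's separating payoff: 1623 − 161 × k* = 1623 − 161 × (1623 − 670)/282 = 1623 − 153433/282 ≈ 1078.911.
Pooling payoff: 0.40 × 1623 + 0.60 × 670 = 1051.2.
Difference: 1078.911 − 1051.2 = 27.711, i.e. 27.7 to one decimal place.
The low-risk type prefers to separate.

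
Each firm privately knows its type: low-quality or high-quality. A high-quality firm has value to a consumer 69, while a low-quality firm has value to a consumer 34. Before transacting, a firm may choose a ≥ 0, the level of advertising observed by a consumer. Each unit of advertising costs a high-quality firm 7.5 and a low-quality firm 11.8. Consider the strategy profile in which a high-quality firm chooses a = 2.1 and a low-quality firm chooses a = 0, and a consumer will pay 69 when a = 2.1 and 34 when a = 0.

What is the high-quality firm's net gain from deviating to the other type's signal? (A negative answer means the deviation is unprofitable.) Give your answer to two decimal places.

Playing a = 2.1 the high-quality firm receives 69 − 7.5 × 2.1 = 53.25.
Deviating to a = 0 yields 34 instead.
Gain from deviating: 34 − 53.25 = -19.25.
The gain is negative, so the high-quality type's incentive-compatibility constraint is satisfied.

-19.25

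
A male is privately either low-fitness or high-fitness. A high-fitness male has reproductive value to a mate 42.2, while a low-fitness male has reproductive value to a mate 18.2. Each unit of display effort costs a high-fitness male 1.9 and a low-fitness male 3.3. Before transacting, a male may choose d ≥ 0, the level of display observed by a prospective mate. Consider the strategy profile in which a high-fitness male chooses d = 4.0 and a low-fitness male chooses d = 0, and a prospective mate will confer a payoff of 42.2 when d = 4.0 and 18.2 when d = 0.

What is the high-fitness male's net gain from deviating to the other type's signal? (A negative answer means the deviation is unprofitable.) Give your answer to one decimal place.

-16.4

Playing d = 4.0 the high-fitness male receives 42.2 − 1.9 × 4.0 = 34.6.
Deviating to d = 0 yields 18.2 instead.
Gain from deviating: 18.2 − 34.6 = -16.4.
The gain is negative, so the high-fitness type's incentive-compatibility constraint is satisfied.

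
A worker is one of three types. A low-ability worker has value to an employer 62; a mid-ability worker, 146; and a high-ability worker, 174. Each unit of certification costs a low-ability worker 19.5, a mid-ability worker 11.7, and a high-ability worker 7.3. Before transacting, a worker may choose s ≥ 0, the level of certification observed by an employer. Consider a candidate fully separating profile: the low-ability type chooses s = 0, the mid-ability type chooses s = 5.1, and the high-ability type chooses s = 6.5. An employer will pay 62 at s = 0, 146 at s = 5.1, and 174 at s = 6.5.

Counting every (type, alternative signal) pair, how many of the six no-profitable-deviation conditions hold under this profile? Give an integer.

Low-ability (own payoff 62): to s=5.1 gives 146 − 19.5×5.1 = 46.55 → no gain ✓; to s=6.5 gives 174 − 19.5×6.5 = 47.25 → no gain ✓.
Mid-ability (own payoff 146 − 11.7×5.1 = 86.33): to s=0 gives 62 → no gain ✓; to s=6.5 gives 174 − 11.7×6.5 = 97.95 → profitable ✗.
High-ability (own payoff 174 − 7.3×6.5 = 126.55): to s=0 gives 62 → no gain ✓; to s=5.1 gives 146 − 7.3×5.1 = 108.77 → no gain ✓.
5 of the 6 constraints hold; not an equilibrium.

5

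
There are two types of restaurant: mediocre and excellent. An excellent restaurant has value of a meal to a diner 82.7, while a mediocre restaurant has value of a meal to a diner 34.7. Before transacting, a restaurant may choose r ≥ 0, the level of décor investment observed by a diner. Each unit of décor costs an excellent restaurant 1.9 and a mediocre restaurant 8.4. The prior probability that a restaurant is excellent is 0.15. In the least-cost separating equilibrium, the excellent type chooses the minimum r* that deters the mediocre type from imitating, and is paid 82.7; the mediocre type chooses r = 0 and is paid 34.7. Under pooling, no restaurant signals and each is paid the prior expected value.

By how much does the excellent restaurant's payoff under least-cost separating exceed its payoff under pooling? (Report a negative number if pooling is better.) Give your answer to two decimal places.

Least-cost separating signal: r* solves 34.7 = 82.7 − 8.4·r*, so r* = (82.7 − 34.7)/8.4 ≈ 5.7143.
Excellent type's separating payoff: 82.7 − 1.9 × r* = 82.7 − 1.9 × (82.7 − 34.7)/8.4 = 82.7 − 91.2/8.4 ≈ 71.8429.
Pooling payoff: 0.15 × 82.7 + 0.85 × 34.7 = 41.9.
Difference: 71.8429 − 41.9 = 29.9429, i.e. 29.94 to two decimal places.
The excellent type prefers to separate.

29.94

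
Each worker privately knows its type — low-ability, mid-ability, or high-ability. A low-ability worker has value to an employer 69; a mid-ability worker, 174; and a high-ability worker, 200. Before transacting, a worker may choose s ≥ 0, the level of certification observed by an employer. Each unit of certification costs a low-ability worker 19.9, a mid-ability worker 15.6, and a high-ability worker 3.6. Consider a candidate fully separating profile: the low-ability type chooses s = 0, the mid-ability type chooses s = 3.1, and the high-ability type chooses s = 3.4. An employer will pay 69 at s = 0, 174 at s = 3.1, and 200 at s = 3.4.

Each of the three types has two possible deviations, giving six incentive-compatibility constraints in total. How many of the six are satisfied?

Mid-ability (own payoff 174 − 15.6×3.1 = 125.64): to s=0 gives 69 → no gain ✓; to s=3.4 gives 200 − 15.6×3.4 = 146.96 → profitable ✗.
Low-ability (own payoff 69): to s=3.1 gives 174 − 19.9×3.1 = 112.31 → profitable ✗; to s=3.4 gives 200 − 19.9×3.4 = 132.34 → profitable ✗.
High-ability (own payoff 200 − 3.6×3.4 = 187.76): to s=0 gives 69 → no gain ✓; to s=3.1 gives 174 − 3.6×3.1 = 162.84 → no gain ✓.
3 of the 6 constraints hold; not an equilibrium.

3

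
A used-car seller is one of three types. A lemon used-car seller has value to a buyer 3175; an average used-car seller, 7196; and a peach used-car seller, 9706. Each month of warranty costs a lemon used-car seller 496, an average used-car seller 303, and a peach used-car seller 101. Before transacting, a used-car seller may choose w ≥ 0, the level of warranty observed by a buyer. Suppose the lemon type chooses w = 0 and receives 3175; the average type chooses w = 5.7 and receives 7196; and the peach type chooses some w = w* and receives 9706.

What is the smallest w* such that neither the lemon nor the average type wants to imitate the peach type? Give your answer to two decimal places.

13.98

Average type (on-path payoff 7196 − 303×5.7 = 5468.9) won't mimic when 5468.9 ≥ 9706 − 303·w*, i.e. w* ≥ 13.98.
Lemon type (on-path payoff 3175) won't mimic when 3175 ≥ 9706 − 496·w*, i.e. w* ≥ 13.17.
Both must hold, so w* = max(13.17, 13.98) = 13.98. The average type's constraint binds.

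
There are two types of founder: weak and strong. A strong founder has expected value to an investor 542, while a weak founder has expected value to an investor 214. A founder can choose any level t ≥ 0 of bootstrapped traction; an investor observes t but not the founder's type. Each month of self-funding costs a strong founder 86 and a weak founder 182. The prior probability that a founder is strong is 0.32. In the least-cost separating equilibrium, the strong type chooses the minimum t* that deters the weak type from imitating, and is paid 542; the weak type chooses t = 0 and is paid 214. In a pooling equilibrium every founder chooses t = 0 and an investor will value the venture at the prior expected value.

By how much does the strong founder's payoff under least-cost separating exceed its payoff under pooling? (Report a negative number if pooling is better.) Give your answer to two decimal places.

68.05

Least-cost separating signal: t* solves 214 = 542 − 182·t*, so t* = (542 − 214)/182 ≈ 1.8022.
Strong type's separating payoff: 542 − 86 × t* = 542 − 86 × (542 − 214)/182 = 542 − 28208/182 ≈ 387.0110.
Pooling payoff: 0.32 × 542 + 0.68 × 214 = 318.96.
Difference: 387.0110 − 318.96 = 68.051, i.e. 68.05 to two decimal places.
The strong type prefers to separate.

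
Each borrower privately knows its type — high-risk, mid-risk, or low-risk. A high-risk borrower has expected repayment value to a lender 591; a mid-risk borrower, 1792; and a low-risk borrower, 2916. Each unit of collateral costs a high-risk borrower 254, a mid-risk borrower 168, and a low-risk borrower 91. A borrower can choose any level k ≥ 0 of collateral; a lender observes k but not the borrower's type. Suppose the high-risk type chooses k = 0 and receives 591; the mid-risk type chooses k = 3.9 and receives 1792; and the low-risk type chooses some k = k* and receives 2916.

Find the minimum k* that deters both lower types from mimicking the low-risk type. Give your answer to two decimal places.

High-risk type (on-path payoff 591) won't mimic when 591 ≥ 2916 − 254·k*, i.e. k* ≥ 9.15.
Mid-risk type (on-path payoff 1792 − 168×3.9 = 1136.8) won't mimic when 1136.8 ≥ 2916 − 168·k*, i.e. k* ≥ 10.59.
Both must hold, so k* = max(9.15, 10.59) = 10.59. The mid-risk type's constraint binds.

10.59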